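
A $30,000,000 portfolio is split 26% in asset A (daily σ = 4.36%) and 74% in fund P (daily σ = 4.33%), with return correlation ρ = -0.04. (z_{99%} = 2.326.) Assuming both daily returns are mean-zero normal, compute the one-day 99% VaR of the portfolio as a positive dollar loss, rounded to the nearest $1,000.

σ_p² = 0.26²·4.36² + 0.74²·4.33² + 2·-0.04·0.26·0.74·4.36·4.33 = 11.2614 (%²).
σ_p = √11.2614 = 3.356%.
VaR = 2.326 × 3.356% = 7.806%; on $30,000,000 that is $2,341,800.

$2,342,000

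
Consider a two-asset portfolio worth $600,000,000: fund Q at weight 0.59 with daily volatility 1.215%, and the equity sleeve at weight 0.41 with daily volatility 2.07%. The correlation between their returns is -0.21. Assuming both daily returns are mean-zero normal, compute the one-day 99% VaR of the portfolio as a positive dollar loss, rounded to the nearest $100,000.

σ_p² = 0.59²·1.215² + 0.41²·2.07² + 2·-0.21·0.59·0.41·1.215·2.07 = 0.9786 (%²).
σ_p = √0.9786 = 0.989%.
At 99%, z = 2.326.
VaR = 2.326 × 0.989% = 2.300%; on $600,000,000 that is $13,800,000.

$13,800,000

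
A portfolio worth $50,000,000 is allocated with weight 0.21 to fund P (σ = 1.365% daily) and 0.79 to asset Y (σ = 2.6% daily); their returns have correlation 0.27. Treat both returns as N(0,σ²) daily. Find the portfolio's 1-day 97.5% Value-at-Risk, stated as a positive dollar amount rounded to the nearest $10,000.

$2,110,000

σ_p² = 0.21²·1.365² + 0.79²·2.6² + 2·0.27·0.21·0.79·1.365·2.6 = 4.6190 (%²).
σ_p = √4.6190 = 2.149%.
At 97.5%, z = 1.960.
VaR = 1.960 × 2.149% = 4.212%; on $50,000,000 that is $2,106,000.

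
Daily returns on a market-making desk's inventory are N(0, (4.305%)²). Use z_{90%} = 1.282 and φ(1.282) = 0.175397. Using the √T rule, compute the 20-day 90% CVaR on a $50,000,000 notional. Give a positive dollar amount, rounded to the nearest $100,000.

σ_{20d} = 4.305% × √20 = 19.253%.
ES multiplier = φ(z)/(1−α) = 0.175397/0.1 = 1.754.
ES = 19.253% × 1.754 = 33.770%; on $50,000,000: $16,885,000.

$16,900,000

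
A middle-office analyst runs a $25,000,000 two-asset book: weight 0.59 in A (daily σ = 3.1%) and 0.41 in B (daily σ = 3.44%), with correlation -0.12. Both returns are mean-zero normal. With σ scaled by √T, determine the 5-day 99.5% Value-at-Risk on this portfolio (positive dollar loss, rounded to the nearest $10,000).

$3,130,000

σ_p = √(0.59²·3.1² + 0.41²·3.44² + 2·-0.12·0.59·0.41·3.1·3.44) = 2.171%.
σ_{5d} = 2.171% × √5 = 4.855%.
z(99.5%) = 2.576.
VaR = 2.576 × 4.855% = 12.506%; on $25,000,000 that is $3,126,500.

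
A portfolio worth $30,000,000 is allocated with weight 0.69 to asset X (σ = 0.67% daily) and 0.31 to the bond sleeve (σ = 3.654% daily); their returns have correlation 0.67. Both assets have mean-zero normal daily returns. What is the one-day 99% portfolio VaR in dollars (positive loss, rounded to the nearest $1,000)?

$1,035,000

σ_p² = 0.69²·0.67² + 0.31²·3.654² + 2·0.67·0.69·0.31·0.67·3.654 = 2.1985 (%²).
σ_p = √2.1985 = 1.483%.
At 99%, z = 2.326.
VaR = 2.326 × 1.483% = 3.449%; on $30,000,000 that is $1,034,700.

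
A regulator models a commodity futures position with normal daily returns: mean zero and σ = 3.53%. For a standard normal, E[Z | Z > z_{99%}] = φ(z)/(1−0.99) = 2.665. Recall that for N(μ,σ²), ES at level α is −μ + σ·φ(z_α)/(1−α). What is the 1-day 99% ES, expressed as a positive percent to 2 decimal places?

9.41%

ES = 3.53% × 2.665 = 9.407%.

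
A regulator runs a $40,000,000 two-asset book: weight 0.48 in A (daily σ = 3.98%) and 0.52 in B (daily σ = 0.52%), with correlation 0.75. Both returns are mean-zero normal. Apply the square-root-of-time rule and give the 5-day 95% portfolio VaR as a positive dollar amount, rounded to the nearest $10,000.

$3,120,000

σ_p = √(0.48²·3.98² + 0.52²·0.52² + 2·0.75·0.48·0.52·3.98·0.52) = 2.121%.
σ_{5d} = 2.121% × √5 = 4.743%.
z(95%) = 1.645.
VaR = 1.645 × 4.743% = 7.802%; on $40,000,000 that is $3,120,800.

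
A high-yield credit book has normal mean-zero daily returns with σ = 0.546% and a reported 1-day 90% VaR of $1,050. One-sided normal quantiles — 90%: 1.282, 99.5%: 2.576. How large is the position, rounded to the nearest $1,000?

$150,000

VaR as a fraction of value: z·σ = 1.282 × 0.546% = 0.699972%.
Position = $1,050 / 0.00699972 = $150,006.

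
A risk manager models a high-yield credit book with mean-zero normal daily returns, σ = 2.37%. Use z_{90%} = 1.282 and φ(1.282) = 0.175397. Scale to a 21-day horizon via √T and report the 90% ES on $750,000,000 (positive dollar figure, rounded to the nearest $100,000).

σ_{21d} = 2.37% × √21 = 10.861%.
ES multiplier = φ(z)/(1−α) = 0.175397/0.1 = 1.754.
ES = 10.861% × 1.754 = 19.050%; on $750,000,000: $142,875,000.

$142,900,000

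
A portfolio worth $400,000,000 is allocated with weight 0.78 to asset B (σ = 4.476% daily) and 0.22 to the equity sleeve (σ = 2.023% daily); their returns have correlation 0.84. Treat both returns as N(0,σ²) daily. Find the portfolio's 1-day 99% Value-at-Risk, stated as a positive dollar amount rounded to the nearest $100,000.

σ_p² = 0.78²·4.476² + 0.22²·2.023² + 2·0.84·0.78·0.22·4.476·2.023 = 14.9975 (%²).
σ_p = √14.9975 = 3.873%.
At 99%, z = 2.326.
VaR = 2.326 × 3.873% = 9.009%; on $400,000,000 that is $36,036,000.

$36,000,000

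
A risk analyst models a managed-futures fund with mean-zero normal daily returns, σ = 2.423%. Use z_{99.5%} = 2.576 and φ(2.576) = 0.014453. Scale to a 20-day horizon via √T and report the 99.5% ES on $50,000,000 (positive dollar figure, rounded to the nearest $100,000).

$15,700,000

σ_{20d} = 2.423% × √20 = 10.836%.
ES multiplier = φ(z)/(1−α) = 0.014453/0.005 = 2.891.
ES = 10.836% × 2.891 = 31.327%; on $50,000,000: $15,663,500.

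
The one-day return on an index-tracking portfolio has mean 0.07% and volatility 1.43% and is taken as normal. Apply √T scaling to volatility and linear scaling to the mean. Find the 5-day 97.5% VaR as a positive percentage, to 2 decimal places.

5.92%

At 97.5%, z = 1.960.
σ_{5d} = 1.43% × √5 = 3.198%; μ_{5d} = 5 × 0.07% = 0.350%.
VaR = −(0.350%) + 1.960 × 3.198% = 5.918%.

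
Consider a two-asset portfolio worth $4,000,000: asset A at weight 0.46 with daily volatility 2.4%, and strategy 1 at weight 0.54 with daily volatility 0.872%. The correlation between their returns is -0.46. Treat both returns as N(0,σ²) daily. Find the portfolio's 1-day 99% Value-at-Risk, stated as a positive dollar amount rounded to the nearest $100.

σ_p² = 0.46²·2.4² + 0.54²·0.872² + 2·-0.46·0.46·0.54·2.4·0.872 = 0.9623 (%²).
σ_p = √0.9623 = 0.981%.
At 99%, z = 2.326.
VaR = 2.326 × 0.981% = 2.282%; on $4,000,000 that is $91,280.

$91,300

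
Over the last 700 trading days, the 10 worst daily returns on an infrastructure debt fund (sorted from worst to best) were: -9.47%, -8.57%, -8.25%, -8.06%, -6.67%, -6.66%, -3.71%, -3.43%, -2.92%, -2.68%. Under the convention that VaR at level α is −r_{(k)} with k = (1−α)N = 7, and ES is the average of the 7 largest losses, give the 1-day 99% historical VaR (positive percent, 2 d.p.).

3.71%

k = 7; the 7th lowest return is -3.71%, so VaR = 3.71%.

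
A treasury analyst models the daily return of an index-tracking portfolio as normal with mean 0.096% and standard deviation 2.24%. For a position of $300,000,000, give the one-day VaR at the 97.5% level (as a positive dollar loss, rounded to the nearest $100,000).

At 97.5% one-sided, z = 1.960.
VaR = −μ + z·σ = −(0.096%) + 1.960 × 2.24% = 4.294%.
On $300,000,000: 0.04294 × $300,000,000 = $12,882,000.

$12,900,000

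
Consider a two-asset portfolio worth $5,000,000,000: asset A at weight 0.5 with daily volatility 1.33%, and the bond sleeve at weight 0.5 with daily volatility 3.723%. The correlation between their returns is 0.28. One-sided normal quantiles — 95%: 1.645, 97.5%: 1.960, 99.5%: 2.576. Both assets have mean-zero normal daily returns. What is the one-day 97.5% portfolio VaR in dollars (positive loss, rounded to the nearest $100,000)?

σ_p² = 0.5²·1.33² + 0.5²·3.723² + 2·0.28·0.5·0.5·1.33·3.723 = 4.6006 (%²).
σ_p = √4.6006 = 2.145%.
VaR = 1.960 × 2.145% = 4.204%; on $5,000,000,000 that is $210,200,000.

$210,200,000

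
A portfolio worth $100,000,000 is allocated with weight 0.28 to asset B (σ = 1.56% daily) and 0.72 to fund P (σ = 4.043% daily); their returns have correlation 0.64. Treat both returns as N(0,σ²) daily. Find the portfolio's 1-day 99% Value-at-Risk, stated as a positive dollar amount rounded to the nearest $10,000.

$7,460,000

σ_p² = 0.28²·1.56² + 0.72²·4.043² + 2·0.64·0.28·0.72·1.56·4.043 = 10.2920 (%²).
σ_p = √10.2920 = 3.208%.
At 99%, z = 2.326.
VaR = 2.326 × 3.208% = 7.462%; on $100,000,000 that is $7,462,000.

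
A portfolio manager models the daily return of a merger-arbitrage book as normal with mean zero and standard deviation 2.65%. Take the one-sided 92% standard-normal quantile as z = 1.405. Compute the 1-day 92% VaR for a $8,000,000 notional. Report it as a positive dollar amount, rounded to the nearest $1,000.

$298,000

VaR = z·σ = 1.405 × 2.65% = 3.723%.
On $8,000,000: 0.03723 × $8,000,000 = $297,840.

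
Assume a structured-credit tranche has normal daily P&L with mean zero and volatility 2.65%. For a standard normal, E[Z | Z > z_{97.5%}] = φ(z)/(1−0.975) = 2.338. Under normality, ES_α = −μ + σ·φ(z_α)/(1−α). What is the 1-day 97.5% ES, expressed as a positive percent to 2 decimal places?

6.20%

ES = 2.65% × 2.338 = 6.196%.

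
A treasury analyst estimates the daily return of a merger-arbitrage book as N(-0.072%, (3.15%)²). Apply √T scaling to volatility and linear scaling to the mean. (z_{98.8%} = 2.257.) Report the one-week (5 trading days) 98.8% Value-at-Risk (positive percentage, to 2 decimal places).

16.26%

σ_{5d} = 3.15% × √5 = 7.044%; μ_{5d} = 5 × -0.072% = -0.360%.
VaR = −(-0.360%) + 2.257 × 7.044% = 16.258%.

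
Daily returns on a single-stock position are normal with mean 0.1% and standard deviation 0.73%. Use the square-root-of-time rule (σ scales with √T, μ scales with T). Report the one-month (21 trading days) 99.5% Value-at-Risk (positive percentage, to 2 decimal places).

6.52%

At 99.5%, z = 2.576.
σ_{21d} = 0.73% × √21 = 3.345%; μ_{21d} = 21 × 0.1% = 2.100%.
VaR = −(2.100%) + 2.576 × 3.345% = 6.517%.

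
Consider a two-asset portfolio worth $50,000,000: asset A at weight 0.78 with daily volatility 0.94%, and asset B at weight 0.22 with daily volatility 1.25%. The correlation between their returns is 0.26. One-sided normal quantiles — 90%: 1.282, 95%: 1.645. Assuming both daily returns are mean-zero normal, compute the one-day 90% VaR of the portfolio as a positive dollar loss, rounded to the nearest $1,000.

σ_p² = 0.78²·0.94² + 0.22²·1.25² + 2·0.26·0.78·0.22·0.94·1.25 = 0.7181 (%²).
σ_p = √0.7181 = 0.847%.
VaR = 1.282 × 0.847% = 1.086%; on $50,000,000 that is $543,000.

$543,000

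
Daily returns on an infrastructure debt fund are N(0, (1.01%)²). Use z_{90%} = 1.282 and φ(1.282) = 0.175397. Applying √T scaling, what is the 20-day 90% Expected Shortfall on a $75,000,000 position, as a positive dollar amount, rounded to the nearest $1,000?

$5,942,000

σ_{20d} = 1.01% × √20 = 4.517%.
ES multiplier = φ(z)/(1−α) = 0.175397/0.1 = 1.754.
ES = 4.517% × 1.754 = 7.923%; on $75,000,000: $5,942,250.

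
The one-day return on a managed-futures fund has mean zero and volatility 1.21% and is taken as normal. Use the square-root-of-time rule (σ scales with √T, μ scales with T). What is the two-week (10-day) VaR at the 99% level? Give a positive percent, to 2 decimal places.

At 99%, z = 2.326.
σ_{10d} = 1.21% × √10 = 3.826%.
VaR = 2.326 × 3.826% = 8.899%.

8.90%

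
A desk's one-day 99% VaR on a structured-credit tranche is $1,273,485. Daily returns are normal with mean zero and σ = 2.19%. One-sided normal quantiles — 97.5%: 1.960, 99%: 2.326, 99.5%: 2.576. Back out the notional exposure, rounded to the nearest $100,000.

$25,000,000

VaR as a fraction of value: z·σ = 2.326 × 2.19% = 5.09394%.
Position = $1,273,485 / 0.0509394 = $25,000,000.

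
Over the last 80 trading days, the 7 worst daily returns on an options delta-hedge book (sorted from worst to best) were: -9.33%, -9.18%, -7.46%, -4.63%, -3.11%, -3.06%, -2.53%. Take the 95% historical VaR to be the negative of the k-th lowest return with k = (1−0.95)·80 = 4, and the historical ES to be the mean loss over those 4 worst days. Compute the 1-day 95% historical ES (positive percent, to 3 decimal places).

The 4 worst returns sum to -30.60%.
ES = −(-30.60%) / 4 = 7.65% ≈ 7.650%.

7.650%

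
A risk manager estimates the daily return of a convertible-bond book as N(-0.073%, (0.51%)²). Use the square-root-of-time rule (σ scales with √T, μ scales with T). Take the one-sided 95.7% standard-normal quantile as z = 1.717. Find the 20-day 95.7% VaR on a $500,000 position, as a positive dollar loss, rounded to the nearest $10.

$26,880

σ_{20d} = 0.51% × √20 = 2.281%; μ_{20d} = 20 × -0.073% = -1.460%.
VaR = −(-1.460%) + 1.717 × 2.281% = 5.376%.
On $500,000: 0.05376 × $500,000 = $26,880.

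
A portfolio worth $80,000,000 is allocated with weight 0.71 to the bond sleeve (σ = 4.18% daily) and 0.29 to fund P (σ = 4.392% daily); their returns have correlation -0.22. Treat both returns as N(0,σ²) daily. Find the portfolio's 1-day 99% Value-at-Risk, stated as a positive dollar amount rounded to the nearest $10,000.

$5,510,000

σ_p² = 0.71²·4.18² + 0.29²·4.392² + 2·-0.22·0.71·0.29·4.18·4.392 = 8.7669 (%²).
σ_p = √8.7669 = 2.961%.
At 99%, z = 2.326.
VaR = 2.326 × 2.961% = 6.887%; on $80,000,000 that is $5,509,600.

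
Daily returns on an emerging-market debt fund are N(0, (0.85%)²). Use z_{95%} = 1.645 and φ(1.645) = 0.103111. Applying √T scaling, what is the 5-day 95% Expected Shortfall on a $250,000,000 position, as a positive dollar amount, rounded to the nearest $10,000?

$9,800,000

σ_{5d} = 0.85% × √5 = 1.901%.
ES multiplier = φ(z)/(1−α) = 0.103111/0.05 = 2.062.
ES = 1.901% × 2.062 = 3.920%; on $250,000,000: $9,800,000.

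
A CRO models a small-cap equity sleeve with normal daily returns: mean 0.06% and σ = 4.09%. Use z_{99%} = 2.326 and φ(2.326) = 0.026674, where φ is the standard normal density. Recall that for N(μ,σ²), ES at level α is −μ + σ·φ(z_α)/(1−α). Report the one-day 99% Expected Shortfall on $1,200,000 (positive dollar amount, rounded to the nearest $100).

$130,200

Tail multiplier: φ(z)/(1−α) = 0.026674 / 0.01 = 2.667.
ES = −(0.06%) + 4.09% × 2.667 = 10.848%.
On $1,200,000: 0.10848 × $1,200,000 = $130,176.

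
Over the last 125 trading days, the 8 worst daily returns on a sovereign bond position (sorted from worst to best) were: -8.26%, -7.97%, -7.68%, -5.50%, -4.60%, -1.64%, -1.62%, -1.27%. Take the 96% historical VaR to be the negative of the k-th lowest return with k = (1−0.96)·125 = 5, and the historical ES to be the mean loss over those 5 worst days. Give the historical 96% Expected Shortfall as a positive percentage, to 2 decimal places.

The 5 worst returns sum to -34.01%.
ES = −(-34.01%) / 5 = 6.802% ≈ 6.80%.

6.80%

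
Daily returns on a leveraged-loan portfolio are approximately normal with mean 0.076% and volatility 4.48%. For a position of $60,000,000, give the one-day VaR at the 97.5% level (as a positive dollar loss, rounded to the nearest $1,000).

At 97.5% one-sided, z = 1.960.
VaR = −μ + z·σ = −(0.076%) + 1.960 × 4.48% = 8.705%.
On $60,000,000: 0.08705 × $60,000,000 = $5,223,000.

$5,223,000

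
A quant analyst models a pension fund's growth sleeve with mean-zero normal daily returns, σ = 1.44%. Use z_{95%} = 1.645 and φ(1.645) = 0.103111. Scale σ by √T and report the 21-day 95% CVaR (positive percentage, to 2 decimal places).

σ_{21d} = 1.44% × √21 = 6.599%.
ES multiplier = φ(z)/(1−α) = 0.103111/0.05 = 2.062.
ES = 6.599% × 2.062 = 13.607%.

13.61%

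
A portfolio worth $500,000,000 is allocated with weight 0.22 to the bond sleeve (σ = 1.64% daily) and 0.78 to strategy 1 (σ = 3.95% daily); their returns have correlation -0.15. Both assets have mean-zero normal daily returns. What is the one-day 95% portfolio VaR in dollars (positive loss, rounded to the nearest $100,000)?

σ_p² = 0.22²·1.64² + 0.78²·3.95² + 2·-0.15·0.22·0.78·1.64·3.95 = 9.2893 (%²).
σ_p = √9.2893 = 3.048%.
At 95%, z = 1.645.
VaR = 1.645 × 3.048% = 5.014%; on $500,000,000 that is $25,070,000.

$25,100,000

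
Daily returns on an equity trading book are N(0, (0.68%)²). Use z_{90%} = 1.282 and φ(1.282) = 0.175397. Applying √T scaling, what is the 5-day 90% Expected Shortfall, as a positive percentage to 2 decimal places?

σ_{5d} = 0.68% × √5 = 1.521%.
ES multiplier = φ(z)/(1−α) = 0.175397/0.1 = 1.754.
ES = 1.521% × 1.754 = 2.668%.

2.67%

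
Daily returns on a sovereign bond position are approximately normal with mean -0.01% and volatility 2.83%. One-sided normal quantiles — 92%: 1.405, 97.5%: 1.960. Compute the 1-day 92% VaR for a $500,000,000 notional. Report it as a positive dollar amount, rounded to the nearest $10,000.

VaR = −μ + z·σ = −(-0.01%) + 1.405 × 2.83% = 3.986%.
On $500,000,000: 0.03986 × $500,000,000 = $19,930,000.

$19,930,000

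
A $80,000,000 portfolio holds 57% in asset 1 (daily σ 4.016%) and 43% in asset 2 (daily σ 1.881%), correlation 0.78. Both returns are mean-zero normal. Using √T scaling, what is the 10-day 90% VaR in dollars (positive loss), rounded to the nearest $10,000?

σ_p = √(0.57²·4.016² + 0.43²·1.881² + 2·0.78·0.57·0.43·4.016·1.881) = 2.964%.
σ_{10d} = 2.964% × √10 = 9.373%.
z(90%) = 1.282.
VaR = 1.282 × 9.373% = 12.016%; on $80,000,000 that is $9,612,800.

$9,610,000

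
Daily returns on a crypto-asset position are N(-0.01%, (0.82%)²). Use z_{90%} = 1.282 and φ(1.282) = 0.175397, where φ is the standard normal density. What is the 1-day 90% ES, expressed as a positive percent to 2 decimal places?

Tail multiplier: φ(z)/(1−α) = 0.175397 / 0.1 = 1.754.
ES = −(-0.01%) + 0.82% × 1.754 = 1.448%.

1.45%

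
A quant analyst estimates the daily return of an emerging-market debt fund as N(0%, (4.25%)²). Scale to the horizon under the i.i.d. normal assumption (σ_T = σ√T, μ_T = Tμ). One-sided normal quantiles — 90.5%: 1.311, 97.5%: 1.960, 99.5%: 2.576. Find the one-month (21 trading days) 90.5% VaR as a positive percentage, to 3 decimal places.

σ_{21d} = 4.25% × √21 = 19.476%.
VaR = 1.311 × 19.476% = 25.533%.

25.533%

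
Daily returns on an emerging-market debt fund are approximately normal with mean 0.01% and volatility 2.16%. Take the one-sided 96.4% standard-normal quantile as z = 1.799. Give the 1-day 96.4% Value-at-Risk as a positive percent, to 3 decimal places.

3.876%

VaR = −μ + z·σ = −(0.01%) + 1.799 × 2.16% = 3.876%.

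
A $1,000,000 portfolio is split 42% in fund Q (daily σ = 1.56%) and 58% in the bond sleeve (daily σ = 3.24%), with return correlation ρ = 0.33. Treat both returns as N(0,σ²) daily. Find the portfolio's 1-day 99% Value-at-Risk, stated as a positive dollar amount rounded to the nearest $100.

$50,800

σ_p² = 0.42²·1.56² + 0.58²·3.24² + 2·0.33·0.42·0.58·1.56·3.24 = 4.7733 (%²).
σ_p = √4.7733 = 2.185%.
At 99%, z = 2.326.
VaR = 2.326 × 2.185% = 5.082%; on $1,000,000 that is $50,820.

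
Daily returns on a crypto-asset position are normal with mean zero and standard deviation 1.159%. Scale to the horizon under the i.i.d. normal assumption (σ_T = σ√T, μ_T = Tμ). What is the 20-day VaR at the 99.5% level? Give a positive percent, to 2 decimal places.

At 99.5%, z = 2.576.
σ_{20d} = 1.159% × √20 = 5.183%.
VaR = 2.576 × 5.183% = 13.351%.

13.35%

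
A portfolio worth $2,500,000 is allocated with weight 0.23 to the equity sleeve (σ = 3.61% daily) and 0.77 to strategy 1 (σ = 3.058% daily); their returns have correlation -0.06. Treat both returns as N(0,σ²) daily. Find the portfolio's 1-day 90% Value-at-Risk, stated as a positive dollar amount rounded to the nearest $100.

$78,500

σ_p² = 0.23²·3.61² + 0.77²·3.058² + 2·-0.06·0.23·0.77·3.61·3.058 = 5.9992 (%²).
σ_p = √5.9992 = 2.449%.
At 90%, z = 1.282.
VaR = 1.282 × 2.449% = 3.140%; on $2,500,000 that is $78,500.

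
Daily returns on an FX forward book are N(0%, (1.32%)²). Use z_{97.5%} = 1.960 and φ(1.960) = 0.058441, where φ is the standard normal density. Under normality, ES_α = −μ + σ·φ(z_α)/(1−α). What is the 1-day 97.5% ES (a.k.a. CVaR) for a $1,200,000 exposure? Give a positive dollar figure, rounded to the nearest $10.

$37,030

Tail multiplier: φ(z)/(1−α) = 0.058441 / 0.025 = 2.338.
ES = 1.32% × 2.338 = 3.086%.
On $1,200,000: 0.03086 × $1,200,000 = $37,032.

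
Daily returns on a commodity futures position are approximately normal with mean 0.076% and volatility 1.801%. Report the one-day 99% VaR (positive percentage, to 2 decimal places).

4.11%

At 99% one-sided, z = 2.326.
VaR = −μ + z·σ = −(0.076%) + 2.326 × 1.801% = 4.113%.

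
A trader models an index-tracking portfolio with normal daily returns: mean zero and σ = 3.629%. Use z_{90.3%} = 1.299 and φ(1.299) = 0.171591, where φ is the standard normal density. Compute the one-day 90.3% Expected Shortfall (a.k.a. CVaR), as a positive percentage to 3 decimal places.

Tail multiplier: φ(z)/(1−α) = 0.171591 / 0.097 = 1.769.
ES = 3.629% × 1.769 = 6.420%.

6.420%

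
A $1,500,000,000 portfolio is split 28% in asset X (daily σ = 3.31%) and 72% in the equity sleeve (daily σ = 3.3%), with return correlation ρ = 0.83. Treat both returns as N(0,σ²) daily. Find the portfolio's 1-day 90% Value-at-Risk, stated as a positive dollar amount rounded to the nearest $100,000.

$61,300,000

σ_p² = 0.28²·3.31² + 0.72²·3.3² + 2·0.83·0.28·0.72·3.31·3.3 = 10.1598 (%²).
σ_p = √10.1598 = 3.187%.
At 90%, z = 1.282.
VaR = 1.282 × 3.187% = 4.086%; on $1,500,000,000 that is $61,290,000.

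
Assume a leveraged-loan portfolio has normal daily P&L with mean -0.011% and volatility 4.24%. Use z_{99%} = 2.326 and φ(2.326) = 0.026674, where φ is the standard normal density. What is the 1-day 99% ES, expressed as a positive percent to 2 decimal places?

Tail multiplier: φ(z)/(1−α) = 0.026674 / 0.01 = 2.667.
ES = −(-0.011%) + 4.24% × 2.667 = 11.319%.

11.32%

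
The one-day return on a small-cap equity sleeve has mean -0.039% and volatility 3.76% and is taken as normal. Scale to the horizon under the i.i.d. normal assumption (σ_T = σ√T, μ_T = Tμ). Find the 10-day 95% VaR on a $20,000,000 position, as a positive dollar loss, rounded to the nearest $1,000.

$3,990,000

At 95%, z = 1.645.
σ_{10d} = 3.76% × √10 = 11.890%; μ_{10d} = 10 × -0.039% = -0.390%.
VaR = −(-0.390%) + 1.645 × 11.890% = 19.949%.
On $20,000,000: 0.19949 × $20,000,000 = $3,989,800.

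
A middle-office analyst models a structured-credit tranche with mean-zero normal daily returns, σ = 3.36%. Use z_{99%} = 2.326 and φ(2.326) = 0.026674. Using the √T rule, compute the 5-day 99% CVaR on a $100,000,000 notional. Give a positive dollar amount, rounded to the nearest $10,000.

$20,040,000

σ_{5d} = 3.36% × √5 = 7.513%.
ES multiplier = φ(z)/(1−α) = 0.026674/0.01 = 2.667.
ES = 7.513% × 2.667 = 20.037%; on $100,000,000: $20,037,000.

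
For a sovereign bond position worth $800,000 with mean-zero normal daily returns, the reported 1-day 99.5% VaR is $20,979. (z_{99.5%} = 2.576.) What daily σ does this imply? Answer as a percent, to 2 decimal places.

1.02%

VaR as a fraction: $20,979 / $800,000 = 2.622%.
σ = VaR / z = 2.622% / 2.576 = 1.018%.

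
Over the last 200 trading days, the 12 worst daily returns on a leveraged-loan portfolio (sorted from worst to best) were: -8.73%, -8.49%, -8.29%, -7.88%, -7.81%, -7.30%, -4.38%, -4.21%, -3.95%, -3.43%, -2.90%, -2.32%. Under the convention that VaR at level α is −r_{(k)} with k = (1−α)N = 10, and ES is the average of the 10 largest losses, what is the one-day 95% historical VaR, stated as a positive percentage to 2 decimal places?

k = 10; the 10th lowest return is -3.43%, so VaR = 3.43%.

3.43%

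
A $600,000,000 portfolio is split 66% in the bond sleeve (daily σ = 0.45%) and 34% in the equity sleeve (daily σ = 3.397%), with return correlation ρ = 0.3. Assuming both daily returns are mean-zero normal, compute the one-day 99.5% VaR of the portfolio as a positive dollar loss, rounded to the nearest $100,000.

$19,700,000

σ_p² = 0.66²·0.45² + 0.34²·3.397² + 2·0.3·0.66·0.34·0.45·3.397 = 1.6280 (%²).
σ_p = √1.6280 = 1.276%.
At 99.5%, z = 2.576.
VaR = 2.576 × 1.276% = 3.287%; on $600,000,000 that is $19,722,000.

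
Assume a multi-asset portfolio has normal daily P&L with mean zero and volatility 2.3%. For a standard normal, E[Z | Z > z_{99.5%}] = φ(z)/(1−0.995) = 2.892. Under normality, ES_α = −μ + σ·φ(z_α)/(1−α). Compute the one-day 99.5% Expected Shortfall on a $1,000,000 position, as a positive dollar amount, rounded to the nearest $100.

ES = 2.3% × 2.892 = 6.652%.
On $1,000,000: 0.06652 × $1,000,000 = $66,520.

$66,500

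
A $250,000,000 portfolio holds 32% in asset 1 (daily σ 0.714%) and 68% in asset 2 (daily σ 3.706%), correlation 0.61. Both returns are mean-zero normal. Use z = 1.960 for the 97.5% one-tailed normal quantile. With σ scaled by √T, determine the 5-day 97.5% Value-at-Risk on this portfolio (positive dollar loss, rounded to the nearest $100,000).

σ_p = √(0.32²·0.714² + 0.68²·3.706² + 2·0.61·0.32·0.68·0.714·3.706) = 2.666%.
σ_{5d} = 2.666% × √5 = 5.961%.
VaR = 1.960 × 5.961% = 11.684%; on $250,000,000 that is $29,210,000.

$29,200,000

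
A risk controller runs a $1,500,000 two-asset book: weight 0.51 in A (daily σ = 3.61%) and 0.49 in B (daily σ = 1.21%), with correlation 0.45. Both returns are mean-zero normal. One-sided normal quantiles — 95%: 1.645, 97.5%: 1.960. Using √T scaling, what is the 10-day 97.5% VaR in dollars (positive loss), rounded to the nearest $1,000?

$202,000

σ_p = √(0.51²·3.61² + 0.49²·1.21² + 2·0.45·0.51·0.49·3.61·1.21) = 2.173%.
σ_{10d} = 2.173% × √10 = 6.872%.
VaR = 1.960 × 6.872% = 13.469%; on $1,500,000 that is $202,035.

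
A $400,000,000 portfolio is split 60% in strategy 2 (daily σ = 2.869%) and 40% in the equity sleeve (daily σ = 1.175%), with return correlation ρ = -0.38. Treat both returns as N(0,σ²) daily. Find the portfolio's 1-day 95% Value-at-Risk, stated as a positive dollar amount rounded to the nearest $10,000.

σ_p² = 0.6²·2.869² + 0.4²·1.175² + 2·-0.38·0.6·0.4·2.869·1.175 = 2.5692 (%²).
σ_p = √2.5692 = 1.603%.
At 95%, z = 1.645.
VaR = 1.645 × 1.603% = 2.637%; on $400,000,000 that is $10,548,000.

$10,550,000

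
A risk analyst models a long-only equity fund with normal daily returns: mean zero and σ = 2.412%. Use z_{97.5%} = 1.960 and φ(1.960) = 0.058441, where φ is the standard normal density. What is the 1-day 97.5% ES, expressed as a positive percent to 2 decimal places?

5.64%

Tail multiplier: φ(z)/(1−α) = 0.058441 / 0.025 = 2.338.
ES = 2.412% × 2.338 = 5.639%.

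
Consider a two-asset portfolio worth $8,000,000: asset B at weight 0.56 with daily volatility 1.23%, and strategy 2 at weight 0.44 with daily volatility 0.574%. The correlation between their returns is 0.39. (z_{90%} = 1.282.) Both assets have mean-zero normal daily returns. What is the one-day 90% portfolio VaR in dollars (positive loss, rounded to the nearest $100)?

σ_p² = 0.56²·1.23² + 0.44²·0.574² + 2·0.39·0.56·0.44·1.23·0.574 = 0.6739 (%²).
σ_p = √0.6739 = 0.821%.
VaR = 1.282 × 0.821% = 1.053%; on $8,000,000 that is $84,240.

$84,200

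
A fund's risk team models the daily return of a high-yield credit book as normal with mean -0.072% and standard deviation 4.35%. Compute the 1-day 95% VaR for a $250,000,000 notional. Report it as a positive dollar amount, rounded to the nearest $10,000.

$18,070,000

At 95% one-sided, z = 1.645.
VaR = −μ + z·σ = −(-0.072%) + 1.645 × 4.35% = 7.228%.
On $250,000,000: 0.07228 × $250,000,000 = $18,070,000.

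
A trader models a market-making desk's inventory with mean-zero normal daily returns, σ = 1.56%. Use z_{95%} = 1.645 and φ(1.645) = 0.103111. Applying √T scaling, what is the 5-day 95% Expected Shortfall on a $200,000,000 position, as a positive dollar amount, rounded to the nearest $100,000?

σ_{5d} = 1.56% × √5 = 3.488%.
ES multiplier = φ(z)/(1−α) = 0.103111/0.05 = 2.062.
ES = 3.488% × 2.062 = 7.192%; on $200,000,000: $14,384,000.

$14,400,000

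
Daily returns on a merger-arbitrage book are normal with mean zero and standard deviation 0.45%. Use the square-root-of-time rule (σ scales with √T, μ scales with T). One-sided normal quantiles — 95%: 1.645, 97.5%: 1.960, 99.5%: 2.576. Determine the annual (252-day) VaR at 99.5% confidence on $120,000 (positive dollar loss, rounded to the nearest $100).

σ_{252d} = 0.45% × √252 = 7.144%.
VaR = 2.576 × 7.144% = 18.403%.
On $120,000: 0.18403 × $120,000 = $22,084.

$22,100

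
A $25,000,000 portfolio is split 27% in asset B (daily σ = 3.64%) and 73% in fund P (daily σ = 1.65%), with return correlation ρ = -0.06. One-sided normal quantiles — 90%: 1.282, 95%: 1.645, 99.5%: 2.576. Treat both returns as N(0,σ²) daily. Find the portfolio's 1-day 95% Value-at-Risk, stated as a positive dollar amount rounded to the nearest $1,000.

σ_p² = 0.27²·3.64² + 0.73²·1.65² + 2·-0.06·0.27·0.73·3.64·1.65 = 2.2747 (%²).
σ_p = √2.2747 = 1.508%.
VaR = 1.645 × 1.508% = 2.481%; on $25,000,000 that is $620,250.

$620,000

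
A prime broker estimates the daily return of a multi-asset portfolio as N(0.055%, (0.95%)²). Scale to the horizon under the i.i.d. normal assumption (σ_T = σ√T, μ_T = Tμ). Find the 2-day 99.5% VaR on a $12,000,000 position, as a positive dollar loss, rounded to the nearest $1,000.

$402,000

At 99.5%, z = 2.576.
σ_{2d} = 0.95% × √2 = 1.344%; μ_{2d} = 2 × 0.055% = 0.110%.
VaR = −(0.110%) + 2.576 × 1.344% = 3.352%.
On $12,000,000: 0.03352 × $12,000,000 = $402,240.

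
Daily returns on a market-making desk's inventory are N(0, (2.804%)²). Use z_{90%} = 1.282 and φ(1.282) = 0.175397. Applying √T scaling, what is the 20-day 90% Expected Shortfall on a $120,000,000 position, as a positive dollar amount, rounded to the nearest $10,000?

$26,390,000

σ_{20d} = 2.804% × √20 = 12.540%.
ES multiplier = φ(z)/(1−α) = 0.175397/0.1 = 1.754.
ES = 12.540% × 1.754 = 21.995%; on $120,000,000: $26,394,000.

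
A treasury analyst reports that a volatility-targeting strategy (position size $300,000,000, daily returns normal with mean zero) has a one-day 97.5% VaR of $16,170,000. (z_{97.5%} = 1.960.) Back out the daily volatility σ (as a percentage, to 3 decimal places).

VaR as a fraction: $16,170,000 / $300,000,000 = 5.390%.
σ = VaR / z = 5.390% / 1.960 = 2.750%.

2.750%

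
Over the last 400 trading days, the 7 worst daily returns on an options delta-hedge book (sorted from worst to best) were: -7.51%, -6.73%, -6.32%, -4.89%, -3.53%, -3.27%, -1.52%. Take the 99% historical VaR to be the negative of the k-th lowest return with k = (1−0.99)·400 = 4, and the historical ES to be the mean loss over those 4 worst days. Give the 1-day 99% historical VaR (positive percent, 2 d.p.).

4.89%

k = 4; the 4th lowest return is -4.89%, so VaR = 4.89%.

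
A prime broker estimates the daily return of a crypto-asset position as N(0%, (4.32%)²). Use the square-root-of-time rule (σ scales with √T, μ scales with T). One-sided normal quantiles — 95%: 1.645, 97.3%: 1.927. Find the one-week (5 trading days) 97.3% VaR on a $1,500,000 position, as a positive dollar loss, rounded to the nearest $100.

σ_{5d} = 4.32% × √5 = 9.660%.
VaR = 1.927 × 9.660% = 18.615%.
On $1,500,000: 0.18615 × $1,500,000 = $279,225.

$279,200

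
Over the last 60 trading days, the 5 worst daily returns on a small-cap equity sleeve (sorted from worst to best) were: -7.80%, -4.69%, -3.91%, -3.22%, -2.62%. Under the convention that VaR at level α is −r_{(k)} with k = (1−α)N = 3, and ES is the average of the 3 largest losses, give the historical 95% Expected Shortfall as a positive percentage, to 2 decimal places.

5.47%

The 3 worst returns sum to -16.40%.
ES = −(-16.40%) / 3 = 5.4666…% ≈ 5.47%.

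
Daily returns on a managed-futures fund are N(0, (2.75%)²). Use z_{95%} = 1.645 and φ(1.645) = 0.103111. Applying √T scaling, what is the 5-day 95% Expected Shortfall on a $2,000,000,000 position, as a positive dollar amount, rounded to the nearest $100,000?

σ_{5d} = 2.75% × √5 = 6.149%.
ES multiplier = φ(z)/(1−α) = 0.103111/0.05 = 2.062.
ES = 6.149% × 2.062 = 12.679%; on $2,000,000,000: $253,580,000.

$253,600,000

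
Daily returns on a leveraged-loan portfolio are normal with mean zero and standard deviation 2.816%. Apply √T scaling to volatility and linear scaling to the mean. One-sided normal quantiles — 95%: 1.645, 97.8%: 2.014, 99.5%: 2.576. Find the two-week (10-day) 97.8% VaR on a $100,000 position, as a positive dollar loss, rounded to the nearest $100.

$17,900

σ_{10d} = 2.816% × √10 = 8.905%.
VaR = 2.014 × 8.905% = 17.935%.
On $100,000: 0.17935 × $100,000 = $17,935.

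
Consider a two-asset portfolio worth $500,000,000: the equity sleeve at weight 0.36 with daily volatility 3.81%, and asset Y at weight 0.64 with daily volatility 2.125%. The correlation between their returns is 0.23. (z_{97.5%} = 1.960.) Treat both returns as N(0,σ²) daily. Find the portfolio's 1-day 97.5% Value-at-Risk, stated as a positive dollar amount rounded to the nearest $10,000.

$20,990,000

σ_p² = 0.36²·3.81² + 0.64²·2.125² + 2·0.23·0.36·0.64·3.81·2.125 = 4.5890 (%²).
σ_p = √4.5890 = 2.142%.
VaR = 1.960 × 2.142% = 4.198%; on $500,000,000 that is $20,990,000.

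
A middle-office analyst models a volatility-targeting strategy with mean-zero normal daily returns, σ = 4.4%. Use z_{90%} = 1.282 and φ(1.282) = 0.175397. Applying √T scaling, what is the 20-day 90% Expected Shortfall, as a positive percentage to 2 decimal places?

34.51%

σ_{20d} = 4.4% × √20 = 19.677%.
ES multiplier = φ(z)/(1−α) = 0.175397/0.1 = 1.754.
ES = 19.677% × 1.754 = 34.513%.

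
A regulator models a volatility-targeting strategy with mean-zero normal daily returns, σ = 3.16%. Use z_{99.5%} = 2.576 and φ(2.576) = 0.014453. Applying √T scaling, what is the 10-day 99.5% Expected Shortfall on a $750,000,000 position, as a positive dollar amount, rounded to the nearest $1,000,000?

σ_{10d} = 3.16% × √10 = 9.993%.
ES multiplier = φ(z)/(1−α) = 0.014453/0.005 = 2.891.
ES = 9.993% × 2.891 = 28.890%; on $750,000,000: $216,675,000.

$217,000,000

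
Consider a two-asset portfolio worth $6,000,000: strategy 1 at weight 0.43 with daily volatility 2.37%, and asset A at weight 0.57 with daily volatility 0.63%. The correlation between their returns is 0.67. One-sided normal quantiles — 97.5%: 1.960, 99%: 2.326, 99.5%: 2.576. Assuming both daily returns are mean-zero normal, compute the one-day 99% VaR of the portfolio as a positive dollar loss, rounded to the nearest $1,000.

$180,000

σ_p² = 0.43²·2.37² + 0.57²·0.63² + 2·0.67·0.43·0.57·2.37·0.63 = 1.6579 (%²).
σ_p = √1.6579 = 1.288%.
VaR = 2.326 × 1.288% = 2.996%; on $6,000,000 that is $179,760.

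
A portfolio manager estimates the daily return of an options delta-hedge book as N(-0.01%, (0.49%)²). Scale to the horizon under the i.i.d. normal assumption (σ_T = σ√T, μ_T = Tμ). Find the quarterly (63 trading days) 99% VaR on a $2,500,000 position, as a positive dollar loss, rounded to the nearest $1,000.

At 99%, z = 2.326.
σ_{63d} = 0.49% × √63 = 3.889%; μ_{63d} = 63 × -0.01% = -0.630%.
VaR = −(-0.630%) + 2.326 × 3.889% = 9.676%.
On $2,500,000: 0.09676 × $2,500,000 = $241,900.

$242,000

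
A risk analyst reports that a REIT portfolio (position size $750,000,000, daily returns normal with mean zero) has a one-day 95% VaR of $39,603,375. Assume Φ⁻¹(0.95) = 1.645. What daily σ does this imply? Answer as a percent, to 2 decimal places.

3.21%

VaR as a fraction: $39,603,375 / $750,000,000 = 5.280%.
σ = VaR / z = 5.280% / 1.645 = 3.210%.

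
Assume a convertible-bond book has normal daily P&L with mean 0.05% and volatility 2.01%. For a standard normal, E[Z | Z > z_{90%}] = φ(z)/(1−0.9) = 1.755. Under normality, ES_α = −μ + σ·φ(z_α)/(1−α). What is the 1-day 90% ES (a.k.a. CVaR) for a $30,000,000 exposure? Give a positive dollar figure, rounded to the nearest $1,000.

$1,043,000

ES = −(0.05%) + 2.01% × 1.755 = 3.478%.
On $30,000,000: 0.03478 × $30,000,000 = $1,043,400.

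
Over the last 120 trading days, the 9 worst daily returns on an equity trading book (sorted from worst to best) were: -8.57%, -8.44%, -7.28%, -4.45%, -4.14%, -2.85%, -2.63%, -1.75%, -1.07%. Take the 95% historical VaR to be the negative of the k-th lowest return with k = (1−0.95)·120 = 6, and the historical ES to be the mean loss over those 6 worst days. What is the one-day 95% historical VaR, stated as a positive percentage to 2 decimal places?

2.85%

k = 6; the 6th lowest return is -2.85%, so VaR = 2.85%.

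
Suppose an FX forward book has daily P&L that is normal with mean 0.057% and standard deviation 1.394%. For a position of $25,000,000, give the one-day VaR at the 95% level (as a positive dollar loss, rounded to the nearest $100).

At 95% one-sided, z = 1.645.
VaR = −μ + z·σ = −(0.057%) + 1.645 × 1.394% = 2.236%.
On $25,000,000: 0.02236 × $25,000,000 = $559,000.

$559,000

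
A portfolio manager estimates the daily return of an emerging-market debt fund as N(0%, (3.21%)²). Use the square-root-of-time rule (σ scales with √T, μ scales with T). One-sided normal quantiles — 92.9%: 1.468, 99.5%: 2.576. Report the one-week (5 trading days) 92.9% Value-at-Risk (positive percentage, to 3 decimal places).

10.537%

σ_{5d} = 3.21% × √5 = 7.178%.
VaR = 1.468 × 7.178% = 10.537%.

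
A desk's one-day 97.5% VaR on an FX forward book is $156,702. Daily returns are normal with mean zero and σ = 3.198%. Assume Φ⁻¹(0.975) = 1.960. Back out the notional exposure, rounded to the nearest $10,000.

$2,500,000

VaR as a fraction of value: z·σ = 1.960 × 3.198% = 6.26808%.
Position = $156,702 / 0.0626808 = $2,500,000.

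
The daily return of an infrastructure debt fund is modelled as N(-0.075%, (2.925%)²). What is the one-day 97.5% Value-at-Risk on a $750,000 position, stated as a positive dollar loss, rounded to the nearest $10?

$43,560

At 97.5% one-sided, z = 1.960.
VaR = −μ + z·σ = −(-0.075%) + 1.960 × 2.925% = 5.808%.
On $750,000: 0.05808 × $750,000 = $43,560.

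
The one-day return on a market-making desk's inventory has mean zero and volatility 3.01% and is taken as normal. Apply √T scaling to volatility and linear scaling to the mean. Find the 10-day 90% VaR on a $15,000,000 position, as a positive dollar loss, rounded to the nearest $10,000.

At 90%, z = 1.282.
σ_{10d} = 3.01% × √10 = 9.518%.
VaR = 1.282 × 9.518% = 12.202%.
On $15,000,000: 0.12202 × $15,000,000 = $1,830,300.

$1,830,000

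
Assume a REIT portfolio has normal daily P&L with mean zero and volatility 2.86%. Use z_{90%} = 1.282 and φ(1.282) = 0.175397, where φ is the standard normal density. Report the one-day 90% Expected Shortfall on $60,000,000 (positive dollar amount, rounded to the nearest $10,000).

Tail multiplier: φ(z)/(1−α) = 0.175397 / 0.1 = 1.754.
ES = 2.86% × 1.754 = 5.016%.
On $60,000,000: 0.05016 × $60,000,000 = $3,009,600.

$3,010,000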